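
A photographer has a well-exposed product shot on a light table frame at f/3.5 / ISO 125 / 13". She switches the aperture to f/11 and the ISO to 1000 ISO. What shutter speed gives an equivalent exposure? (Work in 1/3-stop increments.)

Aperture: f/3.5 → f/4 → f/4.5 → f/5 → f/5.6 → f/6.3 → f/7.1 → f/8 → f/9 → f/10 → f/11 — 3 1/3 stops narrower (darker).
ISO: 125 → 160 → 200 → 250 → 320 → 400 → 500 → 640 → 800 → 1000 — 3 stops higher (brighter).
Net change so far: 1/3 stop darker. Offset with the shutter speed: 13 → 15.

15 s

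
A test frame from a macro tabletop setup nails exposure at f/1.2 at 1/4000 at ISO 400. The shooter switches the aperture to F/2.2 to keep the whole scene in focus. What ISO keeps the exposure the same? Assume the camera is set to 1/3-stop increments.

ISO 1250

Aperture: f/1.2 → f/1.4 → f/1.6 → f/1.8 → f/2 → f/2.2 — 1 2/3 stops narrower (darker).
Need 1 2/3 stops brighter from the ISO: 400 → 500 → 640 → 800 → 1000 → 1250.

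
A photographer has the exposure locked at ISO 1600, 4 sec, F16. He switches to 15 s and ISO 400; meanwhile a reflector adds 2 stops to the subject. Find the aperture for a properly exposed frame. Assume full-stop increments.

f/32

Scene light: 2 stops brighter.
Shutter speed: 4 → 8 → 15 — 2 stops slower (brighter).
ISO: 1600 → 800 → 400 — 2 stops lower (darker).
Net so far: 2 stops brighter. Aperture: f/16 → f/22 → f/32.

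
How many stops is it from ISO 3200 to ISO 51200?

3200 → 6400 → 12800 → 25600 → 51200 — count the steps: 4 stops.

4 stops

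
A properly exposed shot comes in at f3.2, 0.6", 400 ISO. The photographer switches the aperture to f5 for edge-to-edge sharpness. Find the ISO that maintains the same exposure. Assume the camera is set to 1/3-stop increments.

ISO 1000

Aperture: f/3.2 → f/3.5 → f/4 → f/4.5 → f/5 — 1 1/3 stops smaller aperture (darker).
Need 1 1/3 stops brighter from the ISO: 400 → 500 → 640 → 800 → 1000.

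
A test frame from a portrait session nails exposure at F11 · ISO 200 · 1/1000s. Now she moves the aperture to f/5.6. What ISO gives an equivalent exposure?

ISO 50

Aperture: f/11 → f/8 → f/5.6 — 2 stops wider (brighter).
Need 2 stops darker from the ISO: 200 → 100 → 50.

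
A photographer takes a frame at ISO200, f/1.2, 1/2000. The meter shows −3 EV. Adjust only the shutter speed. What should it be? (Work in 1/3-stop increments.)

1/250s

Underexposed by 3 stops → need 3 stops brighter.
Shutter speed: 1/2000 → 1/1600 → 1/1250 → 1/1000 → 1/800 → 1/640 → 1/500 → 1/400 → 1/320 → 1/250.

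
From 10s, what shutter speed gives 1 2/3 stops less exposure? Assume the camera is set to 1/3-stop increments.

Shutter speed: 10 → 8 → 6 → 5 → 4 → 3.2 — 1 2/3 stops faster (darker).

3.2 s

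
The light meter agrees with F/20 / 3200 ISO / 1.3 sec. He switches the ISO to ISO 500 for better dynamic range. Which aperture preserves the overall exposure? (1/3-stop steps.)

ISO: 3200 → 2500 → 2000 → 1600 → 1250 → 1000 → 800 → 640 → 500 — 2 2/3 stops dropped (darker).
Need 2 2/3 stops brighter from the aperture: f/20 → f/18 → f/16 → f/14 → f/13 → f/11 → f/10 → f/9 → f/8.

f/8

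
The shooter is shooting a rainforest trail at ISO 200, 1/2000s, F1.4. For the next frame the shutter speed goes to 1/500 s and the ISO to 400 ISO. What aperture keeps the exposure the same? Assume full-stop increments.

f/4

Shutter speed: 1/2000 → 1/1000 → 1/500 — 2 stops longer (brighter).
ISO: 200 → 400 — 1 stop raised (brighter).
Net change so far: 3 stops brighter. Offset with the aperture: f/1.4 → f/2 → f/2.8 → f/4.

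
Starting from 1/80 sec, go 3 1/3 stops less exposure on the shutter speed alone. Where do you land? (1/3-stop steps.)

1/800s

Shutter speed: 1/80 → 1/100 → 1/125 → 1/160 → 1/200 → 1/250 → 1/320 → 1/400 → 1/500 → 1/640 → 1/800 — 3 1/3 stops faster (darker).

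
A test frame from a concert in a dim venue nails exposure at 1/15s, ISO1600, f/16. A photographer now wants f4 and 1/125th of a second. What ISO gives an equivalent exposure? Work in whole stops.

ISO 800

Aperture: f/16 → f/11 → f/8 → f/5.6 → f/4 — 4 stops wider (brighter).
Shutter speed: 1/15 → 1/30 → 1/60 → 1/125 — 3 stops faster (darker).
Net change so far: 1 stop brighter. Offset with the ISO: 1600 → 800.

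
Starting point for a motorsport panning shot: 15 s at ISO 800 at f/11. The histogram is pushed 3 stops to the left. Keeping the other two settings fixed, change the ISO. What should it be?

ISO 6400

Underexposed by 3 stops → need 3 stops brighter.
ISO: 800 → 1600 → 3200 → 6400.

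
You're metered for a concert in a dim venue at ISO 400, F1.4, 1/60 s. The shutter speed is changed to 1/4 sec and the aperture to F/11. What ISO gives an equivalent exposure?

Shutter speed: 1/60 → 1/30 → 1/15 → 1/8 → 1/4 — 4 stops longer (brighter).
Aperture: f/1.4 → f/2 → f/2.8 → f/4 → f/5.6 → f/8 → f/11 — 6 stops narrower (darker).
Net change so far: 2 stops darker. Offset with the ISO: 400 → 800 → 1600.

ISO 1600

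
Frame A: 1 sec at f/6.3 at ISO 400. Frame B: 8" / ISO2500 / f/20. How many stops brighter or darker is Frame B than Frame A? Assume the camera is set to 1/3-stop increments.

Aperture: f/6.3 → f/7.1 → f/8 → f/9 → f/10 → f/11 → f/13 → f/14 → f/16 → f/18 → f/20 — 3 1/3 stops smaller aperture (darker).
Shutter speed: 1 → 1.3 → 1.6 → 2 → 2.5 → 3.2 → 4 → 5 → 6 → 8 — 3 stops slower (brighter).
ISO: 400 → 500 → 640 → 800 → 1000 → 1250 → 1600 → 2000 → 2500 — 2 2/3 stops raised (brighter).
Net: −3 1/3 +3 +2 2/3 = +2 1/3 stops.

2 1/3 stops brighter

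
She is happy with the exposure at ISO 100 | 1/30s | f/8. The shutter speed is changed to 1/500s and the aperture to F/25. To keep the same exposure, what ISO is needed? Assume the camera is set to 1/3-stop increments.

Shutter speed: 1/30 → 1/40 → 1/50 → 1/60 → 1/80 → 1/100 → 1/125 → 1/160 → 1/200 → 1/250 → 1/320 → 1/400 → 1/500 — 4 stops shorter (darker).
Aperture: f/8 → f/9 → f/10 → f/11 → f/13 → f/14 → f/16 → f/18 → f/20 → f/22 → f/25 — 3 1/3 stops narrower (darker).
Net change so far: 7 1/3 stops darker. Offset with the ISO: 100 → 125 → 160 → 200 → 250 → 320 → 400 → 500 → 640 → 800 → 1000 → 1250 → 1600 → 2000 → 2500 → 3200 → 4000 → 5000 → 6400 → 8000 → 10000 → 12800 → 16000.

ISO 16000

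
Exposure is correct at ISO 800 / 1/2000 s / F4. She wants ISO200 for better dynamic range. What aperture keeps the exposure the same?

f/2

ISO: 800 → 400 → 200 — 2 stops lower (darker).
Need 2 stops brighter from the aperture: f/4 → f/2.8 → f/2.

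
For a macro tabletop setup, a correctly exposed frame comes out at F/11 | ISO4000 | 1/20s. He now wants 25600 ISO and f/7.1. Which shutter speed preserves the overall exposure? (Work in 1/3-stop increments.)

1/320s

ISO: 4000 → 5000 → 6400 → 8000 → 10000 → 12800 → 16000 → 20000 → 25600 — 2 2/3 stops higher (brighter).
Aperture: f/11 → f/10 → f/9 → f/8 → f/7.1 — 1 1/3 stops wider (brighter).
Net change so far: 4 stops brighter. Offset with the shutter speed: 1/20 → 1/25 → 1/30 → 1/40 → 1/50 → 1/60 → 1/80 → 1/100 → 1/125 → 1/160 → 1/200 → 1/250 → 1/320.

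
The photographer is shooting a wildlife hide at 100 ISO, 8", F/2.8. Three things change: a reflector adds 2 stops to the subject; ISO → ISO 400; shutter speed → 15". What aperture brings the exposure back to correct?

f/16

Scene light: 2 stops brighter.
ISO: 100 → 200 → 400 — 2 stops raised (brighter).
Shutter speed: 8 → 15 — 1 stop longer (brighter).
Net so far: 5 stops brighter. Aperture: f/2.8 → f/4 → f/5.6 → f/8 → f/11 → f/16.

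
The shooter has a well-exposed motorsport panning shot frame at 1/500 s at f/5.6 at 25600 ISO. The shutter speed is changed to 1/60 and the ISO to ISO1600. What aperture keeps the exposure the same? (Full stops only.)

f/4

Shutter speed: 1/500 → 1/250 → 1/125 → 1/60 — 3 stops slower (brighter).
ISO: 25600 → 12800 → 6400 → 3200 → 1600 — 4 stops dropped (darker).
Net change so far: 1 stop darker. Offset with the aperture: f/5.6 → f/4.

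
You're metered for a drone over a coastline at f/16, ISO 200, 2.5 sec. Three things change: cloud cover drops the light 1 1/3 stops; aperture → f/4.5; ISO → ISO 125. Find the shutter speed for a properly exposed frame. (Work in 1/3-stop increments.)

0.8 s

Scene light: 1 1/3 stops darker.
Aperture: f/16 → f/14 → f/13 → f/11 → f/10 → f/9 → f/8 → f/7.1 → f/6.3 → f/5.6 → f/5 → f/4.5 — 3 2/3 stops larger aperture (brighter).
ISO: 200 → 160 → 125 — 2/3 stop lower (darker).
Net so far: 1 2/3 stops brighter. Shutter speed: 2.5 → 2 → 1.6 → 1.3 → 1 → 0.8.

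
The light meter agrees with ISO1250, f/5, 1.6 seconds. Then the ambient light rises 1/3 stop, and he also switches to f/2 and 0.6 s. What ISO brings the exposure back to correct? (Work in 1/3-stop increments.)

Scene light: 1/3 stop brighter.
Aperture: f/5 → f/4.5 → f/4 → f/3.5 → f/3.2 → f/2.8 → f/2.5 → f/2.2 → f/2 — 2 2/3 stops larger aperture (brighter).
Shutter speed: 1.6 → 1.3 → 1 → 0.8 → 0.6 — 1 1/3 stops faster (darker).
Net so far: 1 2/3 stops brighter. ISO: 1250 → 1000 → 800 → 640 → 500 → 400.

ISO 400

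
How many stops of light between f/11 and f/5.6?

f/11 → f/8 → f/5.6 — count the steps: 2 stops.

2 stops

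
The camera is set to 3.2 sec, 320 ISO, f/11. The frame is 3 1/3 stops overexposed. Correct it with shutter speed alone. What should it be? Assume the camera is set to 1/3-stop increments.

0.3 s

Overexposed by 3 1/3 stops → need 3 1/3 stops darker.
Shutter speed: 3.2 → 2.5 → 2 → 1.6 → 1.3 → 1 → 0.8 → 0.6 → 0.5 → 0.4 → 0.3.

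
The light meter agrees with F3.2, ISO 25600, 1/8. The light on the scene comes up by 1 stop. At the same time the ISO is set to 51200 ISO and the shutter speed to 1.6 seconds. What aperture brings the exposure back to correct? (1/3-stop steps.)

f/22

Scene light: 1 stop brighter.
ISO: 25600 → 32000 → 40000 → 51200 — 1 stop higher (brighter).
Shutter speed: 1/8 → 1/6 → 1/5 → 1/4 → 0.3 → 0.4 → 0.5 → 0.6 → 0.8 → 1 → 1.3 → 1.6 — 3 2/3 stops slower (brighter).
Net so far: 5 2/3 stops brighter. Aperture: f/3.2 → f/3.5 → f/4 → f/4.5 → f/5 → f/5.6 → f/6.3 → f/7.1 → f/8 → f/9 → f/10 → f/11 → f/13 → f/14 → f/16 → f/18 → f/20 → f/22.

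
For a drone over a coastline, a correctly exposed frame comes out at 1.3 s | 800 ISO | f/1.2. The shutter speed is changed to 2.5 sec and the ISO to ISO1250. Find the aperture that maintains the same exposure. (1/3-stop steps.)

Shutter speed: 1.3 → 1.6 → 2 → 2.5 — 1 stop longer (brighter).
ISO: 800 → 1000 → 1250 — 2/3 stop higher (brighter).
Net change so far: 1 2/3 stops brighter. Offset with the aperture: f/1.2 → f/1.4 → f/1.6 → f/1.8 → f/2 → f/2.2.

f/2.2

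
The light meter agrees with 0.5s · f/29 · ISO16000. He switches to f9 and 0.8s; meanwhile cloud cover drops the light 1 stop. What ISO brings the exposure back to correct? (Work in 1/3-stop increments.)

Scene light: 1 stop darker.
Aperture: f/29 → f/25 → f/22 → f/20 → f/18 → f/16 → f/14 → f/13 → f/11 → f/10 → f/9 — 3 1/3 stops larger aperture (brighter).
Shutter speed: 0.5 → 0.6 → 0.8 — 2/3 stop slower (brighter).
Net so far: 3 stops brighter. ISO: 16000 → 12800 → 10000 → 8000 → 6400 → 5000 → 4000 → 3200 → 2500 → 2000.

ISO 2000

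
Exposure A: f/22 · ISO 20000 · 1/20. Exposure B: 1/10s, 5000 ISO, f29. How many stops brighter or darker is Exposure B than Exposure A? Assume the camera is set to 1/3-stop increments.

1 2/3 stops darker

Aperture: f/22 → f/25 → f/29 — 2/3 stop narrower (darker).
Shutter speed: 1/20 → 1/15 → 1/13 → 1/10 — 1 stop longer (brighter).
ISO: 20000 → 16000 → 12800 → 10000 → 8000 → 6400 → 5000 — 2 stops dropped (darker).
Net: −2/3 +1 −2 = −1 2/3 stops.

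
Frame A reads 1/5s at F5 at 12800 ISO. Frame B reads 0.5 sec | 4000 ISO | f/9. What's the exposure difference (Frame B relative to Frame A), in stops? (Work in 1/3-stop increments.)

Aperture: f/5 → f/5.6 → f/6.3 → f/7.1 → f/8 → f/9 — 1 2/3 stops stopped down (darker).
Shutter speed: 1/5 → 1/4 → 0.3 → 0.4 → 0.5 — 1 1/3 stops slower (brighter).
ISO: 12800 → 10000 → 8000 → 6400 → 5000 → 4000 — 1 2/3 stops lower (darker).
Net: −1 2/3 +1 1/3 −1 2/3 = −2 stops.

2 stops darker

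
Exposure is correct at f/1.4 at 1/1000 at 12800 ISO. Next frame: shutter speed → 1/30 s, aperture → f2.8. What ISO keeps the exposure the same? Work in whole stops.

ISO 1600

Shutter speed: 1/1000 → 1/500 → 1/250 → 1/125 → 1/60 → 1/30 — 5 stops longer (brighter).
Aperture: f/1.4 → f/2 → f/2.8 — 2 stops stopped down (darker).
Net change so far: 3 stops brighter. Offset with the ISO: 12800 → 6400 → 3200 → 1600.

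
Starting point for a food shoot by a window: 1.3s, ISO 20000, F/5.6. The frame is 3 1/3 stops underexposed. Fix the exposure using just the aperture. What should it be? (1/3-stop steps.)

Underexposed by 3 1/3 stops → need 3 1/3 stops brighter.
Aperture: f/5.6 → f/5 → f/4.5 → f/4 → f/3.5 → f/3.2 → f/2.8 → f/2.5 → f/2.2 → f/2 → f/1.8.

f/1.8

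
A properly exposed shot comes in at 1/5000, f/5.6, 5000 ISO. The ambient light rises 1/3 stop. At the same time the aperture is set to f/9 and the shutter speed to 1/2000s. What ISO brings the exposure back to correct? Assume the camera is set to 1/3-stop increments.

Scene light: 1/3 stop brighter.
Aperture: f/5.6 → f/6.3 → f/7.1 → f/8 → f/9 — 1 1/3 stops narrower (darker).
Shutter speed: 1/5000 → 1/4000 → 1/3200 → 1/2500 → 1/2000 — 1 1/3 stops longer (brighter).
Net so far: 1/3 stop brighter. ISO: 5000 → 4000.

ISO 4000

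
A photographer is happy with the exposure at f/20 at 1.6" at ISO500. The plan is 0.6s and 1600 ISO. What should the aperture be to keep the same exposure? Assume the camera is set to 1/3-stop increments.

Shutter speed: 1.6 → 1.3 → 1 → 0.8 → 0.6 — 1 1/3 stops shorter (darker).
ISO: 500 → 640 → 800 → 1000 → 1250 → 1600 — 1 2/3 stops higher (brighter).
Net change so far: 1/3 stop brighter. Offset with the aperture: f/20 → f/22.

f/22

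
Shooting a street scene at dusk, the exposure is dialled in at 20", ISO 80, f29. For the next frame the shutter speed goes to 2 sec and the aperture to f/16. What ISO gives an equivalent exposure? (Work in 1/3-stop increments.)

Shutter speed: 20 → 15 → 13 → 10 → 8 → 6 → 5 → 4 → 3.2 → 2.5 → 2 — 3 1/3 stops faster (darker).
Aperture: f/29 → f/25 → f/22 → f/20 → f/18 → f/16 — 1 2/3 stops larger aperture (brighter).
Net change so far: 1 2/3 stops darker. Offset with the ISO: 80 → 100 → 125 → 160 → 200 → 250.

ISO 250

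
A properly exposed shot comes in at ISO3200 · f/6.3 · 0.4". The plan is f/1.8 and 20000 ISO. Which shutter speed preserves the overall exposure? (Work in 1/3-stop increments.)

1/200s

Aperture: f/6.3 → f/5.6 → f/5 → f/4.5 → f/4 → f/3.5 → f/3.2 → f/2.8 → f/2.5 → f/2.2 → f/2 → f/1.8 — 3 2/3 stops larger aperture (brighter).
ISO: 3200 → 4000 → 5000 → 6400 → 8000 → 10000 → 12800 → 16000 → 20000 — 2 2/3 stops raised (brighter).
Net change so far: 6 1/3 stops brighter. Offset with the shutter speed: 0.4 → 0.3 → 1/4 → 1/5 → 1/6 → 1/8 → 1/10 → 1/13 → 1/15 → 1/20 → 1/25 → 1/30 → 1/40 → 1/50 → 1/60 → 1/80 → 1/100 → 1/125 → 1/160 → 1/200.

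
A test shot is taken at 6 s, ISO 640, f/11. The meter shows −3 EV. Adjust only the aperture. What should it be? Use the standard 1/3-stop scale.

Underexposed by 3 stops → need 3 stops brighter.
Aperture: f/11 → f/10 → f/9 → f/8 → f/7.1 → f/6.3 → f/5.6 → f/5 → f/4.5 → f/4.

f/4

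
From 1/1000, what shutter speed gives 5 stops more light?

Shutter speed: 1/1000 → 1/500 → 1/250 → 1/125 → 1/60 → 1/30 — 5 stops longer (brighter).

1/30s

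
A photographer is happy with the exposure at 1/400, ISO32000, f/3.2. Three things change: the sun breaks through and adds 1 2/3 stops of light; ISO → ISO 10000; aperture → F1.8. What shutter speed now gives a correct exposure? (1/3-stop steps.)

1/1250s

Scene light: 1 2/3 stops brighter.
ISO: 32000 → 25600 → 20000 → 16000 → 12800 → 10000 — 1 2/3 stops dropped (darker).
Aperture: f/3.2 → f/2.8 → f/2.5 → f/2.2 → f/2 → f/1.8 — 1 2/3 stops larger aperture (brighter).
Net so far: 1 2/3 stops brighter. Shutter speed: 1/400 → 1/500 → 1/640 → 1/800 → 1/1000 → 1/1250.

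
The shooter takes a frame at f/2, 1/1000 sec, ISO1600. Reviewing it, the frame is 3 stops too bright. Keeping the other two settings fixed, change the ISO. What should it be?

ISO 200

Overexposed by 3 stops → need 3 stops darker.
ISO: 1600 → 800 → 400 → 200.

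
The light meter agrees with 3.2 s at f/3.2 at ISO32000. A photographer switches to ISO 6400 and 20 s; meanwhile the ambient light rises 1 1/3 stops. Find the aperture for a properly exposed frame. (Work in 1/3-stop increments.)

f/5.6

Scene light: 1 1/3 stops brighter.
ISO: 32000 → 25600 → 20000 → 16000 → 12800 → 10000 → 8000 → 6400 — 2 1/3 stops dropped (darker).
Shutter speed: 3.2 → 4 → 5 → 6 → 8 → 10 → 13 → 15 → 20 — 2 2/3 stops slower (brighter).
Net so far: 1 2/3 stops brighter. Aperture: f/3.2 → f/3.5 → f/4 → f/4.5 → f/5 → f/5.6.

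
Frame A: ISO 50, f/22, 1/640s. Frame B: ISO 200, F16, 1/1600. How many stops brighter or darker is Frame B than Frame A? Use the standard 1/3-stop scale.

Aperture: f/22 → f/20 → f/18 → f/16 — 1 stop opened up (brighter).
Shutter speed: 1/640 → 1/800 → 1/1000 → 1/1250 → 1/1600 — 1 1/3 stops faster (darker).
ISO: 50 → 64 → 80 → 100 → 125 → 160 → 200 — 2 stops higher (brighter).
Net: +1 −1 1/3 +2 = +1 2/3 stops.

1 2/3 stops brighter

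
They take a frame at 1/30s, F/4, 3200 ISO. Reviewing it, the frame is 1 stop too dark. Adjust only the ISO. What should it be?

Underexposed by 1 stop → need 1 stop brighter.
ISO: 3200 → 6400.

ISO 6400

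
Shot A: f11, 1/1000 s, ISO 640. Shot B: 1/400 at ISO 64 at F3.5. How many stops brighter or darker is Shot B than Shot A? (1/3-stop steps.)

1 1/3 stops brighter

Aperture: f/11 → f/10 → f/9 → f/8 → f/7.1 → f/6.3 → f/5.6 → f/5 → f/4.5 → f/4 → f/3.5 — 3 1/3 stops opened up (brighter).
Shutter speed: 1/1000 → 1/800 → 1/640 → 1/500 → 1/400 — 1 1/3 stops longer (brighter).
ISO: 640 → 500 → 400 → 320 → 250 → 200 → 160 → 125 → 100 → 80 → 64 — 3 1/3 stops dropped (darker).
Net: +3 1/3 +1 1/3 −3 1/3 = +1 1/3 stops.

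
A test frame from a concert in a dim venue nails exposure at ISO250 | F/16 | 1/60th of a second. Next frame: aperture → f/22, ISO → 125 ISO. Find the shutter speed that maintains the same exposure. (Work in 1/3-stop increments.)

1/15s

Aperture: f/16 → f/18 → f/20 → f/22 — 1 stop narrower (darker).
ISO: 250 → 200 → 160 → 125 — 1 stop lower (darker).
Net change so far: 2 stops darker. Offset with the shutter speed: 1/60 → 1/50 → 1/40 → 1/30 → 1/25 → 1/20 → 1/15.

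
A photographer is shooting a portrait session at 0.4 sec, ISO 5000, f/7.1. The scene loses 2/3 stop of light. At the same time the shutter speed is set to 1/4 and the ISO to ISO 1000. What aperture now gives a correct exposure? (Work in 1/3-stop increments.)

f/2

Scene light: 2/3 stop darker.
Shutter speed: 0.4 → 0.3 → 1/4 — 2/3 stop faster (darker).
ISO: 5000 → 4000 → 3200 → 2500 → 2000 → 1600 → 1250 → 1000 — 2 1/3 stops dropped (darker).
Net so far: 3 2/3 stops darker. Aperture: f/7.1 → f/6.3 → f/5.6 → f/5 → f/4.5 → f/4 → f/3.5 → f/3.2 → f/2.8 → f/2.5 → f/2.2 → f/2.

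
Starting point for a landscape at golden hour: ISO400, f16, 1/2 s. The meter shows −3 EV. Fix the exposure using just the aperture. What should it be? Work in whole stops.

f/5.6

Underexposed by 3 stops → need 3 stops brighter.
Aperture: f/16 → f/11 → f/8 → f/5.6.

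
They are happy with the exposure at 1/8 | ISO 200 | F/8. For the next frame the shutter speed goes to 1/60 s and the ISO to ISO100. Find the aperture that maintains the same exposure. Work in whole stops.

Shutter speed: 1/8 → 1/15 → 1/30 → 1/60 — 3 stops faster (darker).
ISO: 200 → 100 — 1 stop dropped (darker).
Net change so far: 4 stops darker. Offset with the aperture: f/8 → f/5.6 → f/4 → f/2.8 → f/2.

f/2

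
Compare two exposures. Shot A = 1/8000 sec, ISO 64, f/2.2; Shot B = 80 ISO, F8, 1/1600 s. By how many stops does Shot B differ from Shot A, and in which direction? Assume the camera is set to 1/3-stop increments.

Aperture: f/2.2 → f/2.5 → f/2.8 → f/3.2 → f/3.5 → f/4 → f/4.5 → f/5 → f/5.6 → f/6.3 → f/7.1 → f/8 — 3 2/3 stops smaller aperture (darker).
Shutter speed: 1/8000 → 1/6400 → 1/5000 → 1/4000 → 1/3200 → 1/2500 → 1/2000 → 1/1600 — 2 1/3 stops slower (brighter).
ISO: 64 → 80 — 1/3 stop raised (brighter).
Net: −3 2/3 +2 1/3 +1/3 = −1 stop.

1 stop darker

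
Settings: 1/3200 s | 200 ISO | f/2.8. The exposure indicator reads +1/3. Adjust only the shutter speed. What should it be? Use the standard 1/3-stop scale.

Overexposed by 1/3 stop → need 1/3 stop darker.
Shutter speed: 1/3200 → 1/4000.

1/4000s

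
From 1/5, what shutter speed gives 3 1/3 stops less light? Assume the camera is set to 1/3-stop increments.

Shutter speed: 1/5 → 1/6 → 1/8 → 1/10 → 1/13 → 1/15 → 1/20 → 1/25 → 1/30 → 1/40 → 1/50 — 3 1/3 stops faster (darker).

1/50s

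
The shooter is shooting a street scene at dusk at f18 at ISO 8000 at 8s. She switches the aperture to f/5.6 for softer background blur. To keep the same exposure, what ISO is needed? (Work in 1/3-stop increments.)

ISO 800

Aperture: f/18 → f/16 → f/14 → f/13 → f/11 → f/10 → f/9 → f/8 → f/7.1 → f/6.3 → f/5.6 — 3 1/3 stops opened up (brighter).
Need 3 1/3 stops darker from the ISO: 8000 → 6400 → 5000 → 4000 → 3200 → 2500 → 2000 → 1600 → 1250 → 1000 → 800.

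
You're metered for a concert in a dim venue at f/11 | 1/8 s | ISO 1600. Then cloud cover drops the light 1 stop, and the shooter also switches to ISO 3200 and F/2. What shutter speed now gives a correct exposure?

Scene light: 1 stop darker.
ISO: 1600 → 3200 — 1 stop raised (brighter).
Aperture: f/11 → f/8 → f/5.6 → f/4 → f/2.8 → f/2 — 5 stops opened up (brighter).
Net so far: 5 stops brighter. Shutter speed: 1/8 → 1/15 → 1/30 → 1/60 → 1/125 → 1/250.

1/250s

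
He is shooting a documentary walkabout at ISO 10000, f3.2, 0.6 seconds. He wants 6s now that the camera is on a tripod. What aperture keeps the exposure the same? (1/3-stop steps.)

f/10

Shutter speed: 0.6 → 0.8 → 1 → 1.3 → 1.6 → 2 → 2.5 → 3.2 → 4 → 5 → 6 — 3 1/3 stops longer (brighter).
Need 3 1/3 stops darker from the aperture: f/3.2 → f/3.5 → f/4 → f/4.5 → f/5 → f/5.6 → f/6.3 → f/7.1 → f/8 → f/9 → f/10.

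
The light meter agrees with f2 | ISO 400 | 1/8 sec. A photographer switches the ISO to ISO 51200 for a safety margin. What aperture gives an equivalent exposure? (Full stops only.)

ISO: 400 → 800 → 1600 → 3200 → 6400 → 12800 → 25600 → 51200 — 7 stops raised (brighter).
Need 7 stops darker from the aperture: f/2 → f/2.8 → f/4 → f/5.6 → f/8 → f/11 → f/16 → f/22.

f/22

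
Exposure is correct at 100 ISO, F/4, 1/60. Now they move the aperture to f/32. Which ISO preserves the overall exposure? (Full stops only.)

Aperture: f/4 → f/5.6 → f/8 → f/11 → f/16 → f/22 → f/32 — 6 stops smaller aperture (darker).
Need 6 stops brighter from the ISO: 100 → 200 → 400 → 800 → 1600 → 3200 → 6400.

ISO 6400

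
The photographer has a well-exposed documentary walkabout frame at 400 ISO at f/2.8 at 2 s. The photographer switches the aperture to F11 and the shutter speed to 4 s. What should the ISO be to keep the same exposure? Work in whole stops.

ISO 3200

Aperture: f/2.8 → f/4 → f/5.6 → f/8 → f/11 — 4 stops stopped down (darker).
Shutter speed: 2 → 4 — 1 stop longer (brighter).
Net change so far: 3 stops darker. Offset with the ISO: 400 → 800 → 1600 → 3200.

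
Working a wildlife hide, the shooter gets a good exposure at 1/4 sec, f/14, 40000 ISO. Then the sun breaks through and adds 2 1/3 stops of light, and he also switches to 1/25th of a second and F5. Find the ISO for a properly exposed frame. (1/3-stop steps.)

Scene light: 2 1/3 stops brighter.
Shutter speed: 1/4 → 1/5 → 1/6 → 1/8 → 1/10 → 1/13 → 1/15 → 1/20 → 1/25 — 2 2/3 stops shorter (darker).
Aperture: f/14 → f/13 → f/11 → f/10 → f/9 → f/8 → f/7.1 → f/6.3 → f/5.6 → f/5 — 3 stops opened up (brighter).
Net so far: 2 2/3 stops brighter. ISO: 40000 → 32000 → 25600 → 20000 → 16000 → 12800 → 10000 → 8000 → 6400.

ISO 6400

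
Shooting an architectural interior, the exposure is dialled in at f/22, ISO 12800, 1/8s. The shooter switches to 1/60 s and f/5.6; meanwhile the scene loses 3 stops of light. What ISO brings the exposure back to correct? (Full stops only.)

Scene light: 3 stops darker.
Shutter speed: 1/8 → 1/15 → 1/30 → 1/60 — 3 stops faster (darker).
Aperture: f/22 → f/16 → f/11 → f/8 → f/5.6 — 4 stops larger aperture (brighter).
Net so far: 2 stops darker. ISO: 12800 → 25600 → 51200.

ISO 51200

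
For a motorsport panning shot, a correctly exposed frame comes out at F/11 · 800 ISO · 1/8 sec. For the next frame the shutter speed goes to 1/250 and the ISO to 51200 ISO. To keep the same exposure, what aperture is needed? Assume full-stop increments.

f/16

Shutter speed: 1/8 → 1/15 → 1/30 → 1/60 → 1/125 → 1/250 — 5 stops shorter (darker).
ISO: 800 → 1600 → 3200 → 6400 → 12800 → 25600 → 51200 — 6 stops raised (brighter).
Net change so far: 1 stop brighter. Offset with the aperture: f/11 → f/16.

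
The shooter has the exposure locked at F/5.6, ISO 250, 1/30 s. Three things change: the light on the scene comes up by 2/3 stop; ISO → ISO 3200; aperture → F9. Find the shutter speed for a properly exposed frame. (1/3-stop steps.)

1/250s

Scene light: 2/3 stop brighter.
ISO: 250 → 320 → 400 → 500 → 640 → 800 → 1000 → 1250 → 1600 → 2000 → 2500 → 3200 — 3 2/3 stops higher (brighter).
Aperture: f/5.6 → f/6.3 → f/7.1 → f/8 → f/9 — 1 1/3 stops narrower (darker).
Net so far: 3 stops brighter. Shutter speed: 1/30 → 1/40 → 1/50 → 1/60 → 1/80 → 1/100 → 1/125 → 1/160 → 1/200 → 1/250.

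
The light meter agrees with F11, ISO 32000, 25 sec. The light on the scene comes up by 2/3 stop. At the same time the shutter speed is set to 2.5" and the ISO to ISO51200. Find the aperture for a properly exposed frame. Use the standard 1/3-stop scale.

Scene light: 2/3 stop brighter.
Shutter speed: 25 → 20 → 15 → 13 → 10 → 8 → 6 → 5 → 4 → 3.2 → 2.5 — 3 1/3 stops faster (darker).
ISO: 32000 → 40000 → 51200 — 2/3 stop higher (brighter).
Net so far: 2 stops darker. Aperture: f/11 → f/10 → f/9 → f/8 → f/7.1 → f/6.3 → f/5.6.

f/5.6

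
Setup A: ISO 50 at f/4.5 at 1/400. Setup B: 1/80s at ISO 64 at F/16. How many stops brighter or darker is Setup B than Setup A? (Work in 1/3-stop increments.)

Aperture: f/4.5 → f/5 → f/5.6 → f/6.3 → f/7.1 → f/8 → f/9 → f/10 → f/11 → f/13 → f/14 → f/16 — 3 2/3 stops narrower (darker).
Shutter speed: 1/400 → 1/320 → 1/250 → 1/200 → 1/160 → 1/125 → 1/100 → 1/80 — 2 1/3 stops slower (brighter).
ISO: 50 → 64 — 1/3 stop higher (brighter).
Net: −3 2/3 +2 1/3 +1/3 = −1 stop.

1 stop darker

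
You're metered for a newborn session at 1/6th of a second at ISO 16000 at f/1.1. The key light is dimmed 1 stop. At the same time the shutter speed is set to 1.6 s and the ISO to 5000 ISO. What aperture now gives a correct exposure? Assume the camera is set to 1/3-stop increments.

Scene light: 1 stop darker.
Shutter speed: 1/6 → 1/5 → 1/4 → 0.3 → 0.4 → 0.5 → 0.6 → 0.8 → 1 → 1.3 → 1.6 — 3 1/3 stops slower (brighter).
ISO: 16000 → 12800 → 10000 → 8000 → 6400 → 5000 — 1 2/3 stops lower (darker).
Net so far: 2/3 stop brighter. Aperture: f/1.1 → f/1.2 → f/1.4.

f/1.4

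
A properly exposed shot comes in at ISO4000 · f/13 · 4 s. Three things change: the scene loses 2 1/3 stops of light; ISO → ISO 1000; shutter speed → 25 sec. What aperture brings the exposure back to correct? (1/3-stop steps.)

f/7.1

Scene light: 2 1/3 stops darker.
ISO: 4000 → 3200 → 2500 → 2000 → 1600 → 1250 → 1000 — 2 stops dropped (darker).
Shutter speed: 4 → 5 → 6 → 8 → 10 → 13 → 15 → 20 → 25 — 2 2/3 stops longer (brighter).
Net so far: 1 2/3 stops darker. Aperture: f/13 → f/11 → f/10 → f/9 → f/8 → f/7.1.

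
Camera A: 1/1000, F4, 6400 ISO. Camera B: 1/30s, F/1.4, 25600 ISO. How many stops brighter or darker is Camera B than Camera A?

Aperture: f/4 → f/2.8 → f/2 → f/1.4 — 3 stops opened up (brighter).
Shutter speed: 1/1000 → 1/500 → 1/250 → 1/125 → 1/60 → 1/30 — 5 stops slower (brighter).
ISO: 6400 → 12800 → 25600 — 2 stops raised (brighter).
Net: +3 +5 +2 = +10 stops.

10 stops brighter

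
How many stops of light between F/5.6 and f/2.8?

f/5.6 → f/4 → f/2.8 — count the steps: 2 stops.

2 stops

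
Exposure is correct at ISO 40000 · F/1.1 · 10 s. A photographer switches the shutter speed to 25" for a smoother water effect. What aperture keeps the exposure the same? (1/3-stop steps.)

Shutter speed: 10 → 13 → 15 → 20 → 25 — 1 1/3 stops slower (brighter).
Need 1 1/3 stops darker from the aperture: f/1.1 → f/1.2 → f/1.4 → f/1.6 → f/1.8.

f/1.8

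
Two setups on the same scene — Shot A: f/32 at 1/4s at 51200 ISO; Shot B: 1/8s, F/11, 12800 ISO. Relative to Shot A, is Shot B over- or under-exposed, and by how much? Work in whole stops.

Aperture: f/32 → f/22 → f/16 → f/11 — 3 stops wider (brighter).
Shutter speed: 1/4 → 1/8 — 1 stop faster (darker).
ISO: 51200 → 25600 → 12800 — 2 stops dropped (darker).
Net: +3 −1 −2 = 0 stops.

same exposure (0 stops)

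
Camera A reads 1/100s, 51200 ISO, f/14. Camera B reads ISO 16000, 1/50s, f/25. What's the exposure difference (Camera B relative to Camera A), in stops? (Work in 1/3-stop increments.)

Aperture: f/14 → f/16 → f/18 → f/20 → f/22 → f/25 — 1 2/3 stops narrower (darker).
Shutter speed: 1/100 → 1/80 → 1/60 → 1/50 — 1 stop slower (brighter).
ISO: 51200 → 40000 → 32000 → 25600 → 20000 → 16000 — 1 2/3 stops lower (darker).
Net: −1 2/3 +1 −1 2/3 = −2 1/3 stops.

2 1/3 stops darker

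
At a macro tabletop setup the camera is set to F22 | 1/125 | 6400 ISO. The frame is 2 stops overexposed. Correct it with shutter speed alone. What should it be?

Overexposed by 2 stops → need 2 stops darker.
Shutter speed: 1/125 → 1/250 → 1/500.

1/500s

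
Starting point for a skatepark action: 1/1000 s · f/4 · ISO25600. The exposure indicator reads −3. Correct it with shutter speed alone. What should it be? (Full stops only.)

Underexposed by 3 stops → need 3 stops brighter.
Shutter speed: 1/1000 → 1/500 → 1/250 → 1/125.

1/125s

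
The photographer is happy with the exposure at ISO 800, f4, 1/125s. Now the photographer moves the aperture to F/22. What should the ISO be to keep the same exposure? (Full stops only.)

ISO 25600

Aperture: f/4 → f/5.6 → f/8 → f/11 → f/16 → f/22 — 5 stops smaller aperture (darker).
Need 5 stops brighter from the ISO: 800 → 1600 → 3200 → 6400 → 12800 → 25600.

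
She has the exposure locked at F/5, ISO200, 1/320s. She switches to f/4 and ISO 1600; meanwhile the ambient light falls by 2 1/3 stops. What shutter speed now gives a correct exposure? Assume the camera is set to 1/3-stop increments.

1/800s

Scene light: 2 1/3 stops darker.
Aperture: f/5 → f/4.5 → f/4 — 2/3 stop opened up (brighter).
ISO: 200 → 250 → 320 → 400 → 500 → 640 → 800 → 1000 → 1250 → 1600 — 3 stops higher (brighter).
Net so far: 1 1/3 stops brighter. Shutter speed: 1/320 → 1/400 → 1/500 → 1/640 → 1/800.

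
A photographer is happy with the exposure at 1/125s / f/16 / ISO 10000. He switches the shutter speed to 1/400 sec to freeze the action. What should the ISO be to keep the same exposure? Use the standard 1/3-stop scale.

Shutter speed: 1/125 → 1/160 → 1/200 → 1/250 → 1/320 → 1/400 — 1 2/3 stops shorter (darker).
Need 1 2/3 stops brighter from the ISO: 10000 → 12800 → 16000 → 20000 → 25600 → 32000.

ISO 32000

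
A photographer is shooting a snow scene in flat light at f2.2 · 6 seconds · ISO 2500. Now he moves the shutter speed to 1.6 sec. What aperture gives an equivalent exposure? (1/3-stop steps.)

f/1.1

Shutter speed: 6 → 5 → 4 → 3.2 → 2.5 → 2 → 1.6 — 2 stops faster (darker).
Need 2 stops brighter from the aperture: f/2.2 → f/2 → f/1.8 → f/1.6 → f/1.4 → f/1.2 → f/1.1.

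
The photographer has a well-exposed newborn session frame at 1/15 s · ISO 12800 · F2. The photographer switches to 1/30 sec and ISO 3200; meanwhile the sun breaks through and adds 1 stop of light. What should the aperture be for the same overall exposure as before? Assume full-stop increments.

f/1.0

Scene light: 1 stop brighter.
Shutter speed: 1/15 → 1/30 — 1 stop shorter (darker).
ISO: 12800 → 6400 → 3200 — 2 stops dropped (darker).
Net so far: 2 stops darker. Aperture: f/2 → f/1.4 → f/1.0.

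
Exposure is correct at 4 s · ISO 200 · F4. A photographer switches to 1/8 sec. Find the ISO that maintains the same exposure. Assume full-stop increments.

ISO 6400

Shutter speed: 4 → 2 → 1 → 1/2 → 1/4 → 1/8 — 5 stops faster (darker).
Need 5 stops brighter from the ISO: 200 → 400 → 800 → 1600 → 3200 → 6400.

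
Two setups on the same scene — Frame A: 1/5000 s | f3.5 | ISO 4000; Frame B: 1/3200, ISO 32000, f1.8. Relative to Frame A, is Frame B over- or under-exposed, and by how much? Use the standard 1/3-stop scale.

Aperture: f/3.5 → f/3.2 → f/2.8 → f/2.5 → f/2.2 → f/2 → f/1.8 — 2 stops opened up (brighter).
Shutter speed: 1/5000 → 1/4000 → 1/3200 — 2/3 stop slower (brighter).
ISO: 4000 → 5000 → 6400 → 8000 → 10000 → 12800 → 16000 → 20000 → 25600 → 32000 — 3 stops higher (brighter).
Net: +2 +2/3 +3 = +5 2/3 stops.

5 2/3 stops brighter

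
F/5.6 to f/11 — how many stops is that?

2 stops

f/5.6 → f/8 → f/11 — count the steps: 2 stops.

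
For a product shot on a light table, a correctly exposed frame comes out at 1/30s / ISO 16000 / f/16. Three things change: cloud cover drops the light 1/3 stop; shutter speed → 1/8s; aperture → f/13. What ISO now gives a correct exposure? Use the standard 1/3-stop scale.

ISO 3200

Scene light: 1/3 stop darker.
Shutter speed: 1/30 → 1/25 → 1/20 → 1/15 → 1/13 → 1/10 → 1/8 — 2 stops longer (brighter).
Aperture: f/16 → f/14 → f/13 — 2/3 stop opened up (brighter).
Net so far: 2 1/3 stops brighter. ISO: 16000 → 12800 → 10000 → 8000 → 6400 → 5000 → 4000 → 3200.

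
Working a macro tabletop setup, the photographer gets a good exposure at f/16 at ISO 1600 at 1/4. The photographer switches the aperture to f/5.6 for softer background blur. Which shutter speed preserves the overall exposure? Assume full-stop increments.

Aperture: f/16 → f/11 → f/8 → f/5.6 — 3 stops wider (brighter).
Need 3 stops darker from the shutter speed: 1/4 → 1/8 → 1/15 → 1/30.

1/30s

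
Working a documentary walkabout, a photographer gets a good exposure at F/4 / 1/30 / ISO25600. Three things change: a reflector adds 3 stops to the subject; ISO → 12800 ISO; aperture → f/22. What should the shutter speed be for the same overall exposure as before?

1/4s

Scene light: 3 stops brighter.
ISO: 25600 → 12800 — 1 stop lower (darker).
Aperture: f/4 → f/5.6 → f/8 → f/11 → f/16 → f/22 — 5 stops smaller aperture (darker).
Net so far: 3 stops darker. Shutter speed: 1/30 → 1/15 → 1/8 → 1/4.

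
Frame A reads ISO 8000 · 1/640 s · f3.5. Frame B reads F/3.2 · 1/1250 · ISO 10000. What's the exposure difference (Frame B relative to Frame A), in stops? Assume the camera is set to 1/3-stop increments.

Aperture: f/3.5 → f/3.2 — 1/3 stop opened up (brighter).
Shutter speed: 1/640 → 1/800 → 1/1000 → 1/1250 — 1 stop faster (darker).
ISO: 8000 → 10000 — 1/3 stop raised (brighter).
Net: +1/3 −1 +1/3 = −1/3 stops.

1/3 stop darker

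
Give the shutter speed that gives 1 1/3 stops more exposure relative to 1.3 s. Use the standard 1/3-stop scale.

3.2 s

Shutter speed: 1.3 → 1.6 → 2 → 2.5 → 3.2 — 1 1/3 stops slower (brighter).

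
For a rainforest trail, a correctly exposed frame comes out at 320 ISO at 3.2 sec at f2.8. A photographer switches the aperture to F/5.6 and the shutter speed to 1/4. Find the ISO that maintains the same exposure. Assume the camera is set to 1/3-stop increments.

Aperture: f/2.8 → f/3.2 → f/3.5 → f/4 → f/4.5 → f/5 → f/5.6 — 2 stops stopped down (darker).
Shutter speed: 3.2 → 2.5 → 2 → 1.6 → 1.3 → 1 → 0.8 → 0.6 → 0.5 → 0.4 → 0.3 → 1/4 — 3 2/3 stops shorter (darker).
Net change so far: 5 2/3 stops darker. Offset with the ISO: 320 → 400 → 500 → 640 → 800 → 1000 → 1250 → 1600 → 2000 → 2500 → 3200 → 4000 → 5000 → 6400 → 8000 → 10000 → 12800 → 16000.

ISO 16000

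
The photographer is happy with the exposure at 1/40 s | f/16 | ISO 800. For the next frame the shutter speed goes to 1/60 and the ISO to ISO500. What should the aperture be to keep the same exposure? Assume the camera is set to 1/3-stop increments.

Shutter speed: 1/40 → 1/50 → 1/60 — 2/3 stop faster (darker).
ISO: 800 → 640 → 500 — 2/3 stop dropped (darker).
Net change so far: 1 1/3 stops darker. Offset with the aperture: f/16 → f/14 → f/13 → f/11 → f/10.

f/10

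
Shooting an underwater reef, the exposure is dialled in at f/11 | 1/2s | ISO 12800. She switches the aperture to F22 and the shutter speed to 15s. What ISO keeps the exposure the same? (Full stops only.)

ISO 1600

Aperture: f/11 → f/16 → f/22 — 2 stops narrower (darker).
Shutter speed: 1/2 → 1 → 2 → 4 → 8 → 15 — 5 stops longer (brighter).
Net change so far: 3 stops brighter. Offset with the ISO: 12800 → 6400 → 3200 → 1600.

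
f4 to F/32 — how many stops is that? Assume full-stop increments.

6 stops

f/4 → f/5.6 → f/8 → f/11 → f/16 → f/22 → f/32 — count the steps: 6 stops.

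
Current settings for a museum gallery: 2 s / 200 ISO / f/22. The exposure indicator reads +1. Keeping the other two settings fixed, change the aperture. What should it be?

Overexposed by 1 stop → need 1 stop darker.
Aperture: f/22 → f/32.

f/32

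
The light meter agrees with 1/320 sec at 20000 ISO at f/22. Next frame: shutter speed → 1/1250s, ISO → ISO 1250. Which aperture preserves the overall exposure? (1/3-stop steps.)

f/2.8

Shutter speed: 1/320 → 1/400 → 1/500 → 1/640 → 1/800 → 1/1000 → 1/1250 — 2 stops faster (darker).
ISO: 20000 → 16000 → 12800 → 10000 → 8000 → 6400 → 5000 → 4000 → 3200 → 2500 → 2000 → 1600 → 1250 — 4 stops lower (darker).
Net change so far: 6 stops darker. Offset with the aperture: f/22 → f/20 → f/18 → f/16 → f/14 → f/13 → f/11 → f/10 → f/9 → f/8 → f/7.1 → f/6.3 → f/5.6 → f/5 → f/4.5 → f/4 → f/3.5 → f/3.2 → f/2.8.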